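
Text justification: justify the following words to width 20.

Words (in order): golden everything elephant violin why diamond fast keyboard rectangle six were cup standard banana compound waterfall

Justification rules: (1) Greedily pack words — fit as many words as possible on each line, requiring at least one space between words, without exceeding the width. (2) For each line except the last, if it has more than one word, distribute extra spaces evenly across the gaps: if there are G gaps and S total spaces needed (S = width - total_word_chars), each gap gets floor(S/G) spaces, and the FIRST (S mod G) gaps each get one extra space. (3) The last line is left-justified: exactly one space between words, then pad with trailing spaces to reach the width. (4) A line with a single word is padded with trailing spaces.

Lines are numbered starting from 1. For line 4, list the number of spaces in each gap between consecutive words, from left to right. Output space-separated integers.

Line 1: ['golden', 'everything'] (min_width=17, slack=3)
Line 2: ['elephant', 'violin', 'why'] (min_width=19, slack=1)
Line 3: ['diamond', 'fast'] (min_width=12, slack=8)
Line 4: ['keyboard', 'rectangle'] (min_width=18, slack=2)
Line 5: ['six', 'were', 'cup'] (min_width=12, slack=8)
Line 6: ['standard', 'banana'] (min_width=15, slack=5)
Line 7: ['compound', 'waterfall'] (min_width=18, slack=2)

Answer: 3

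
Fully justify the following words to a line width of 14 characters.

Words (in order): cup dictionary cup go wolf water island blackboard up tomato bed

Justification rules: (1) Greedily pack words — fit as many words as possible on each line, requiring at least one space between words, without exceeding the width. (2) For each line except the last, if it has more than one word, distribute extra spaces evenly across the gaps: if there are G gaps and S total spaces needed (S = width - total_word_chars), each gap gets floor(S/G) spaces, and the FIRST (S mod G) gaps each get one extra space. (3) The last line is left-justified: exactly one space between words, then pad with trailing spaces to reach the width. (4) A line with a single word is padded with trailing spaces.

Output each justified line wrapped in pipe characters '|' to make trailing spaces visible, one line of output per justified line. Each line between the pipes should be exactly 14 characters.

Line 1: ['cup', 'dictionary'] (min_width=14, slack=0)
Line 2: ['cup', 'go', 'wolf'] (min_width=11, slack=3)
Line 3: ['water', 'island'] (min_width=12, slack=2)
Line 4: ['blackboard', 'up'] (min_width=13, slack=1)
Line 5: ['tomato', 'bed'] (min_width=10, slack=4)

Answer: |cup dictionary|
|cup   go  wolf|
|water   island|
|blackboard  up|
|tomato bed    |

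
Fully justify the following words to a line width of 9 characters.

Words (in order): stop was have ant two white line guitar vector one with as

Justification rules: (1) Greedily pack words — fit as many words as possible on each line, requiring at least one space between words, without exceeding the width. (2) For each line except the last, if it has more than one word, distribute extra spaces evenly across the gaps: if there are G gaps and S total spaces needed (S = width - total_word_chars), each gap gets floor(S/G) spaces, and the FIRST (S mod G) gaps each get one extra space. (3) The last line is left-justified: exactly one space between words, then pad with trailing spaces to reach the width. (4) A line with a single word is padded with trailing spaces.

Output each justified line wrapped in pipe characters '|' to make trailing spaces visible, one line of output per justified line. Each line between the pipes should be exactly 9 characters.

Answer: |stop  was|
|have  ant|
|two white|
|line     |
|guitar   |
|vector   |
|one  with|
|as       |

Derivation:
Line 1: ['stop', 'was'] (min_width=8, slack=1)
Line 2: ['have', 'ant'] (min_width=8, slack=1)
Line 3: ['two', 'white'] (min_width=9, slack=0)
Line 4: ['line'] (min_width=4, slack=5)
Line 5: ['guitar'] (min_width=6, slack=3)
Line 6: ['vector'] (min_width=6, slack=3)
Line 7: ['one', 'with'] (min_width=8, slack=1)
Line 8: ['as'] (min_width=2, slack=7)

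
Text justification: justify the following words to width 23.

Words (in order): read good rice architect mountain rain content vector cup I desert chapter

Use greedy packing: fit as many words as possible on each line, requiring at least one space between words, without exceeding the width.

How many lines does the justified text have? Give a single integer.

Answer: 4

Derivation:
Line 1: ['read', 'good', 'rice'] (min_width=14, slack=9)
Line 2: ['architect', 'mountain', 'rain'] (min_width=23, slack=0)
Line 3: ['content', 'vector', 'cup', 'I'] (min_width=20, slack=3)
Line 4: ['desert', 'chapter'] (min_width=14, slack=9)
Total lines: 4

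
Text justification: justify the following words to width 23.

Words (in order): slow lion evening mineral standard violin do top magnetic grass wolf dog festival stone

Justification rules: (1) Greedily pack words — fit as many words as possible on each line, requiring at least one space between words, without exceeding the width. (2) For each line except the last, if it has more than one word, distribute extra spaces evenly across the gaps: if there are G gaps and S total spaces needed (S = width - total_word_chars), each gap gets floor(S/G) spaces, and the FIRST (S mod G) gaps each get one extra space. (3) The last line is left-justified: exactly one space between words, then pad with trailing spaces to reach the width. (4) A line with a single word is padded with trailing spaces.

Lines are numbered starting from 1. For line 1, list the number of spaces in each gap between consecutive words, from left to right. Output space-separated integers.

Line 1: ['slow', 'lion', 'evening'] (min_width=17, slack=6)
Line 2: ['mineral', 'standard', 'violin'] (min_width=23, slack=0)
Line 3: ['do', 'top', 'magnetic', 'grass'] (min_width=21, slack=2)
Line 4: ['wolf', 'dog', 'festival', 'stone'] (min_width=23, slack=0)

Answer: 4 4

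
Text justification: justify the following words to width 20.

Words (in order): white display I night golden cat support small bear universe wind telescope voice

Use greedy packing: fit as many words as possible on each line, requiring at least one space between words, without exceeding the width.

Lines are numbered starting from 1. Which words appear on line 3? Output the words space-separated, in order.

Line 1: ['white', 'display', 'I'] (min_width=15, slack=5)
Line 2: ['night', 'golden', 'cat'] (min_width=16, slack=4)
Line 3: ['support', 'small', 'bear'] (min_width=18, slack=2)
Line 4: ['universe', 'wind'] (min_width=13, slack=7)
Line 5: ['telescope', 'voice'] (min_width=15, slack=5)

Answer: support small bear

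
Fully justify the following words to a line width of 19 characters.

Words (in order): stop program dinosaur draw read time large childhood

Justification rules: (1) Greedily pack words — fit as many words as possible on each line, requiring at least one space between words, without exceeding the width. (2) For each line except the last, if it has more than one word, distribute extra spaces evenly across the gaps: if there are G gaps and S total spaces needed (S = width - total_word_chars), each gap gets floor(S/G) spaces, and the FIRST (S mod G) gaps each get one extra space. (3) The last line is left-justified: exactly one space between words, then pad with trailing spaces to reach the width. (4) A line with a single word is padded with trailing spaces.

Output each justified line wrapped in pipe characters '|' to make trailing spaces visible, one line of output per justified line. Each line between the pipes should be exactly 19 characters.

Answer: |stop        program|
|dinosaur  draw read|
|time          large|
|childhood          |

Derivation:
Line 1: ['stop', 'program'] (min_width=12, slack=7)
Line 2: ['dinosaur', 'draw', 'read'] (min_width=18, slack=1)
Line 3: ['time', 'large'] (min_width=10, slack=9)
Line 4: ['childhood'] (min_width=9, slack=10)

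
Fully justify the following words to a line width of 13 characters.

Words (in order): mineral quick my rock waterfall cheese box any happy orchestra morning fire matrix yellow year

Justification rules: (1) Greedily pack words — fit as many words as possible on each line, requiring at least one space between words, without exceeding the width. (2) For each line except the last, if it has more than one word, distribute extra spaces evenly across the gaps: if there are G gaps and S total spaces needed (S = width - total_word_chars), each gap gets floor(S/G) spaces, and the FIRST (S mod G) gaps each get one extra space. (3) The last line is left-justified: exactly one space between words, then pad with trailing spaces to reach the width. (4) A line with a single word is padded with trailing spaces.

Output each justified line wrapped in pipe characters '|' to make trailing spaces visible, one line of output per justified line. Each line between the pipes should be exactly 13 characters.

Answer: |mineral quick|
|my       rock|
|waterfall    |
|cheese    box|
|any     happy|
|orchestra    |
|morning  fire|
|matrix yellow|
|year         |

Derivation:
Line 1: ['mineral', 'quick'] (min_width=13, slack=0)
Line 2: ['my', 'rock'] (min_width=7, slack=6)
Line 3: ['waterfall'] (min_width=9, slack=4)
Line 4: ['cheese', 'box'] (min_width=10, slack=3)
Line 5: ['any', 'happy'] (min_width=9, slack=4)
Line 6: ['orchestra'] (min_width=9, slack=4)
Line 7: ['morning', 'fire'] (min_width=12, slack=1)
Line 8: ['matrix', 'yellow'] (min_width=13, slack=0)
Line 9: ['year'] (min_width=4, slack=9)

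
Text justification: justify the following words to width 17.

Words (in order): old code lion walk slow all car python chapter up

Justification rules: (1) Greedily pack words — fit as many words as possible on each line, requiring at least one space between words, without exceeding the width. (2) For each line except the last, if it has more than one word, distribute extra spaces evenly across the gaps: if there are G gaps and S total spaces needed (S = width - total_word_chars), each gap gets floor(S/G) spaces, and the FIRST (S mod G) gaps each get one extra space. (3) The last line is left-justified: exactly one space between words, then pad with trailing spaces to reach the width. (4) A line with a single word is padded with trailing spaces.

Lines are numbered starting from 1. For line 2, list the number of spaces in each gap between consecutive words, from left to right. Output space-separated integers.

Answer: 1 1 1

Derivation:
Line 1: ['old', 'code', 'lion'] (min_width=13, slack=4)
Line 2: ['walk', 'slow', 'all', 'car'] (min_width=17, slack=0)
Line 3: ['python', 'chapter', 'up'] (min_width=17, slack=0)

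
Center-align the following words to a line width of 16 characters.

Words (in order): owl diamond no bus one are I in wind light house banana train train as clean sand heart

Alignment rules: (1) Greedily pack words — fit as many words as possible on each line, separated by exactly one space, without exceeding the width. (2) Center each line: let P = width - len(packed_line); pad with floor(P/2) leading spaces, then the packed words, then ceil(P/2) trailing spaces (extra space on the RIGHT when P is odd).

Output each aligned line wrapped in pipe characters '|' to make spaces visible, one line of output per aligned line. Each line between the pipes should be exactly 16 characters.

Line 1: ['owl', 'diamond', 'no'] (min_width=14, slack=2)
Line 2: ['bus', 'one', 'are', 'I', 'in'] (min_width=16, slack=0)
Line 3: ['wind', 'light', 'house'] (min_width=16, slack=0)
Line 4: ['banana', 'train'] (min_width=12, slack=4)
Line 5: ['train', 'as', 'clean'] (min_width=14, slack=2)
Line 6: ['sand', 'heart'] (min_width=10, slack=6)

Answer: | owl diamond no |
|bus one are I in|
|wind light house|
|  banana train  |
| train as clean |
|   sand heart   |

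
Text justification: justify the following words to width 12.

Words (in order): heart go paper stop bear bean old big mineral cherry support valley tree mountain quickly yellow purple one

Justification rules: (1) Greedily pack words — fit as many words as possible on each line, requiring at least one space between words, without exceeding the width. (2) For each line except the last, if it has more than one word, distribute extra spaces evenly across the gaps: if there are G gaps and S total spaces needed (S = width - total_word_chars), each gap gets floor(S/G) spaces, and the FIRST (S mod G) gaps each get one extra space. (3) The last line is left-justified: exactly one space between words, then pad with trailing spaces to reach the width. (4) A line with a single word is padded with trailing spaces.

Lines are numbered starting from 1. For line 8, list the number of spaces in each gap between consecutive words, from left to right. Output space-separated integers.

Answer: 2

Derivation:
Line 1: ['heart', 'go'] (min_width=8, slack=4)
Line 2: ['paper', 'stop'] (min_width=10, slack=2)
Line 3: ['bear', 'bean'] (min_width=9, slack=3)
Line 4: ['old', 'big'] (min_width=7, slack=5)
Line 5: ['mineral'] (min_width=7, slack=5)
Line 6: ['cherry'] (min_width=6, slack=6)
Line 7: ['support'] (min_width=7, slack=5)
Line 8: ['valley', 'tree'] (min_width=11, slack=1)
Line 9: ['mountain'] (min_width=8, slack=4)
Line 10: ['quickly'] (min_width=7, slack=5)
Line 11: ['yellow'] (min_width=6, slack=6)
Line 12: ['purple', 'one'] (min_width=10, slack=2)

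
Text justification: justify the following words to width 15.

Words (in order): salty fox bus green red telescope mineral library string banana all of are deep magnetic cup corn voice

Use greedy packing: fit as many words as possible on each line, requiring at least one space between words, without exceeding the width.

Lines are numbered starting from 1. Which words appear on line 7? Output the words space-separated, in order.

Answer: magnetic cup

Derivation:
Line 1: ['salty', 'fox', 'bus'] (min_width=13, slack=2)
Line 2: ['green', 'red'] (min_width=9, slack=6)
Line 3: ['telescope'] (min_width=9, slack=6)
Line 4: ['mineral', 'library'] (min_width=15, slack=0)
Line 5: ['string', 'banana'] (min_width=13, slack=2)
Line 6: ['all', 'of', 'are', 'deep'] (min_width=15, slack=0)
Line 7: ['magnetic', 'cup'] (min_width=12, slack=3)
Line 8: ['corn', 'voice'] (min_width=10, slack=5)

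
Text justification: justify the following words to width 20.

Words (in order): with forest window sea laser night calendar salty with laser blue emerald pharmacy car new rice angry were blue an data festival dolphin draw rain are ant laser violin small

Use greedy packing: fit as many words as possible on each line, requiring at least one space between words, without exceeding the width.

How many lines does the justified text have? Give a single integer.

Line 1: ['with', 'forest', 'window'] (min_width=18, slack=2)
Line 2: ['sea', 'laser', 'night'] (min_width=15, slack=5)
Line 3: ['calendar', 'salty', 'with'] (min_width=19, slack=1)
Line 4: ['laser', 'blue', 'emerald'] (min_width=18, slack=2)
Line 5: ['pharmacy', 'car', 'new'] (min_width=16, slack=4)
Line 6: ['rice', 'angry', 'were', 'blue'] (min_width=20, slack=0)
Line 7: ['an', 'data', 'festival'] (min_width=16, slack=4)
Line 8: ['dolphin', 'draw', 'rain'] (min_width=17, slack=3)
Line 9: ['are', 'ant', 'laser', 'violin'] (min_width=20, slack=0)
Line 10: ['small'] (min_width=5, slack=15)
Total lines: 10

Answer: 10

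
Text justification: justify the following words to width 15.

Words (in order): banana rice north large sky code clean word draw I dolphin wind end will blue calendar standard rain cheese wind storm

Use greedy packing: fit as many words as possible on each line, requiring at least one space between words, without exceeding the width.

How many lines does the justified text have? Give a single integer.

Answer: 9

Derivation:
Line 1: ['banana', 'rice'] (min_width=11, slack=4)
Line 2: ['north', 'large', 'sky'] (min_width=15, slack=0)
Line 3: ['code', 'clean', 'word'] (min_width=15, slack=0)
Line 4: ['draw', 'I', 'dolphin'] (min_width=14, slack=1)
Line 5: ['wind', 'end', 'will'] (min_width=13, slack=2)
Line 6: ['blue', 'calendar'] (min_width=13, slack=2)
Line 7: ['standard', 'rain'] (min_width=13, slack=2)
Line 8: ['cheese', 'wind'] (min_width=11, slack=4)
Line 9: ['storm'] (min_width=5, slack=10)
Total lines: 9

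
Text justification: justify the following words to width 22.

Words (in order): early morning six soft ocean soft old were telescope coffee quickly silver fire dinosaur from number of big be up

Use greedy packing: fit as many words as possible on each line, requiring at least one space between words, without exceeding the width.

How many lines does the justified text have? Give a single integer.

Answer: 6

Derivation:
Line 1: ['early', 'morning', 'six', 'soft'] (min_width=22, slack=0)
Line 2: ['ocean', 'soft', 'old', 'were'] (min_width=19, slack=3)
Line 3: ['telescope', 'coffee'] (min_width=16, slack=6)
Line 4: ['quickly', 'silver', 'fire'] (min_width=19, slack=3)
Line 5: ['dinosaur', 'from', 'number'] (min_width=20, slack=2)
Line 6: ['of', 'big', 'be', 'up'] (min_width=12, slack=10)
Total lines: 6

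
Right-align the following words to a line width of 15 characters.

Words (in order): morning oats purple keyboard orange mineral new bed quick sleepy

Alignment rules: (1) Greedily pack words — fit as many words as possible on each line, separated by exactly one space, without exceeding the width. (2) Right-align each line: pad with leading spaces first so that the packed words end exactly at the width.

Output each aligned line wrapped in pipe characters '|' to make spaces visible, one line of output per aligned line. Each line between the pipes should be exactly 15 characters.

Answer: |   morning oats|
|purple keyboard|
| orange mineral|
|  new bed quick|
|         sleepy|

Derivation:
Line 1: ['morning', 'oats'] (min_width=12, slack=3)
Line 2: ['purple', 'keyboard'] (min_width=15, slack=0)
Line 3: ['orange', 'mineral'] (min_width=14, slack=1)
Line 4: ['new', 'bed', 'quick'] (min_width=13, slack=2)
Line 5: ['sleepy'] (min_width=6, slack=9)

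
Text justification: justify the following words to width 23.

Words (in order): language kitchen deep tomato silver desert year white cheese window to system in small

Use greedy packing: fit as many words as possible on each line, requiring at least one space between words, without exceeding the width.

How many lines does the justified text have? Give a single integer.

Answer: 5

Derivation:
Line 1: ['language', 'kitchen', 'deep'] (min_width=21, slack=2)
Line 2: ['tomato', 'silver', 'desert'] (min_width=20, slack=3)
Line 3: ['year', 'white', 'cheese'] (min_width=17, slack=6)
Line 4: ['window', 'to', 'system', 'in'] (min_width=19, slack=4)
Line 5: ['small'] (min_width=5, slack=18)
Total lines: 5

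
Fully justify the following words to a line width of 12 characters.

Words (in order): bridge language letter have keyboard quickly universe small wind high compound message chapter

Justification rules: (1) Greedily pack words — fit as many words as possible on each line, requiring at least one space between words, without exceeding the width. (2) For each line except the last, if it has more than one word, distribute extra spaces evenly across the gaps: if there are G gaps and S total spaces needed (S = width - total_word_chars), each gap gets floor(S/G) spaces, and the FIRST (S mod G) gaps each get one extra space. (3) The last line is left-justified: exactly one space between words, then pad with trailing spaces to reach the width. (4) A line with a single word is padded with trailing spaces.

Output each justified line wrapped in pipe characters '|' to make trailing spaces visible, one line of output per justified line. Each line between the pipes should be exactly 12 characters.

Line 1: ['bridge'] (min_width=6, slack=6)
Line 2: ['language'] (min_width=8, slack=4)
Line 3: ['letter', 'have'] (min_width=11, slack=1)
Line 4: ['keyboard'] (min_width=8, slack=4)
Line 5: ['quickly'] (min_width=7, slack=5)
Line 6: ['universe'] (min_width=8, slack=4)
Line 7: ['small', 'wind'] (min_width=10, slack=2)
Line 8: ['high'] (min_width=4, slack=8)
Line 9: ['compound'] (min_width=8, slack=4)
Line 10: ['message'] (min_width=7, slack=5)
Line 11: ['chapter'] (min_width=7, slack=5)

Answer: |bridge      |
|language    |
|letter  have|
|keyboard    |
|quickly     |
|universe    |
|small   wind|
|high        |
|compound    |
|message     |
|chapter     |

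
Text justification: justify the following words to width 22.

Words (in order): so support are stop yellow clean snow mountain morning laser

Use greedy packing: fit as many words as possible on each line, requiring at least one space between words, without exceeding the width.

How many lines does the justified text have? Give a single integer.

Line 1: ['so', 'support', 'are', 'stop'] (min_width=19, slack=3)
Line 2: ['yellow', 'clean', 'snow'] (min_width=17, slack=5)
Line 3: ['mountain', 'morning', 'laser'] (min_width=22, slack=0)
Total lines: 3

Answer: 3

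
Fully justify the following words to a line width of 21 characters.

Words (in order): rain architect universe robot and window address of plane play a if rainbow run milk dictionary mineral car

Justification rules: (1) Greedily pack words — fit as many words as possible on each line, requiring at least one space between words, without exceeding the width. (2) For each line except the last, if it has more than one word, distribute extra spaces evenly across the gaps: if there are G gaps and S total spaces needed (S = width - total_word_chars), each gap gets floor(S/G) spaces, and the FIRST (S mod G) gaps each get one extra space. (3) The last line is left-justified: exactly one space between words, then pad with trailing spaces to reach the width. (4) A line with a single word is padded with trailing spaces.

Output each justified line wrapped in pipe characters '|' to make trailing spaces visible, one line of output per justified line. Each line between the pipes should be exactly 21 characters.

Line 1: ['rain', 'architect'] (min_width=14, slack=7)
Line 2: ['universe', 'robot', 'and'] (min_width=18, slack=3)
Line 3: ['window', 'address', 'of'] (min_width=17, slack=4)
Line 4: ['plane', 'play', 'a', 'if'] (min_width=15, slack=6)
Line 5: ['rainbow', 'run', 'milk'] (min_width=16, slack=5)
Line 6: ['dictionary', 'mineral'] (min_width=18, slack=3)
Line 7: ['car'] (min_width=3, slack=18)

Answer: |rain        architect|
|universe   robot  and|
|window   address   of|
|plane   play   a   if|
|rainbow    run   milk|
|dictionary    mineral|
|car                  |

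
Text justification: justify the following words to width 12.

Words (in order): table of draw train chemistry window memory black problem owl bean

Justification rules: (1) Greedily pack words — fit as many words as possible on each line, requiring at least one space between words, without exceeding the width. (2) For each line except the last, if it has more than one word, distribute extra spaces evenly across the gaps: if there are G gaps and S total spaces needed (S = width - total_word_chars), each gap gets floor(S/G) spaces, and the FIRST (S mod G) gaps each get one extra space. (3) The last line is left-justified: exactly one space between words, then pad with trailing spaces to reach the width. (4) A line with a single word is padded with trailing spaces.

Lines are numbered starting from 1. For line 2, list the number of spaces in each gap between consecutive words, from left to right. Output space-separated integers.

Line 1: ['table', 'of'] (min_width=8, slack=4)
Line 2: ['draw', 'train'] (min_width=10, slack=2)
Line 3: ['chemistry'] (min_width=9, slack=3)
Line 4: ['window'] (min_width=6, slack=6)
Line 5: ['memory', 'black'] (min_width=12, slack=0)
Line 6: ['problem', 'owl'] (min_width=11, slack=1)
Line 7: ['bean'] (min_width=4, slack=8)

Answer: 3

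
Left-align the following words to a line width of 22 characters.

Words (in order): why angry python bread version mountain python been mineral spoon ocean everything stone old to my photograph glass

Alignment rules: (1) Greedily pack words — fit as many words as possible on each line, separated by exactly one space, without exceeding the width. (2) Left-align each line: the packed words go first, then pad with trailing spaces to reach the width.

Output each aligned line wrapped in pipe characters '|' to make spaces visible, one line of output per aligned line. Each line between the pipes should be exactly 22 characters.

Line 1: ['why', 'angry', 'python', 'bread'] (min_width=22, slack=0)
Line 2: ['version', 'mountain'] (min_width=16, slack=6)
Line 3: ['python', 'been', 'mineral'] (min_width=19, slack=3)
Line 4: ['spoon', 'ocean', 'everything'] (min_width=22, slack=0)
Line 5: ['stone', 'old', 'to', 'my'] (min_width=15, slack=7)
Line 6: ['photograph', 'glass'] (min_width=16, slack=6)

Answer: |why angry python bread|
|version mountain      |
|python been mineral   |
|spoon ocean everything|
|stone old to my       |
|photograph glass      |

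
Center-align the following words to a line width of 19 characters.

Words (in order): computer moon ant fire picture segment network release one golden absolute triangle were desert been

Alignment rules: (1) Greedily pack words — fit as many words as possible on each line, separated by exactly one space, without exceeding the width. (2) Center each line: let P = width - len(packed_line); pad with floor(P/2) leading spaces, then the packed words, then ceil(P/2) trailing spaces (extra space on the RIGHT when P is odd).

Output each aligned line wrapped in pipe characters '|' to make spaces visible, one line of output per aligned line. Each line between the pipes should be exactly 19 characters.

Line 1: ['computer', 'moon', 'ant'] (min_width=17, slack=2)
Line 2: ['fire', 'picture'] (min_width=12, slack=7)
Line 3: ['segment', 'network'] (min_width=15, slack=4)
Line 4: ['release', 'one', 'golden'] (min_width=18, slack=1)
Line 5: ['absolute', 'triangle'] (min_width=17, slack=2)
Line 6: ['were', 'desert', 'been'] (min_width=16, slack=3)

Answer: | computer moon ant |
|   fire picture    |
|  segment network  |
|release one golden |
| absolute triangle |
| were desert been  |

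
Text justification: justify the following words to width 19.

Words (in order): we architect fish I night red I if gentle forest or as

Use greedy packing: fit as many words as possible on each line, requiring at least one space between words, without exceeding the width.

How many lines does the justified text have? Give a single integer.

Line 1: ['we', 'architect', 'fish', 'I'] (min_width=19, slack=0)
Line 2: ['night', 'red', 'I', 'if'] (min_width=14, slack=5)
Line 3: ['gentle', 'forest', 'or', 'as'] (min_width=19, slack=0)
Total lines: 3

Answer: 3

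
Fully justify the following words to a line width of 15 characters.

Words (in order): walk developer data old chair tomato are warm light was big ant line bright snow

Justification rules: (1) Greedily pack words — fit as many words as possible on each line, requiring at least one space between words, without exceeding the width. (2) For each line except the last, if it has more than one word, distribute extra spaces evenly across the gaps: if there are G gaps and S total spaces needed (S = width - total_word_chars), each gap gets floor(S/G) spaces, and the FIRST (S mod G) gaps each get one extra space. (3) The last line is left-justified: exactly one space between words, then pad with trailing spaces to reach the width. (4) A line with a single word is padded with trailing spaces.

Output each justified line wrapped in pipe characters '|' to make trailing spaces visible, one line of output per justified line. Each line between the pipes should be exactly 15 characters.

Line 1: ['walk', 'developer'] (min_width=14, slack=1)
Line 2: ['data', 'old', 'chair'] (min_width=14, slack=1)
Line 3: ['tomato', 'are', 'warm'] (min_width=15, slack=0)
Line 4: ['light', 'was', 'big'] (min_width=13, slack=2)
Line 5: ['ant', 'line', 'bright'] (min_width=15, slack=0)
Line 6: ['snow'] (min_width=4, slack=11)

Answer: |walk  developer|
|data  old chair|
|tomato are warm|
|light  was  big|
|ant line bright|
|snow           |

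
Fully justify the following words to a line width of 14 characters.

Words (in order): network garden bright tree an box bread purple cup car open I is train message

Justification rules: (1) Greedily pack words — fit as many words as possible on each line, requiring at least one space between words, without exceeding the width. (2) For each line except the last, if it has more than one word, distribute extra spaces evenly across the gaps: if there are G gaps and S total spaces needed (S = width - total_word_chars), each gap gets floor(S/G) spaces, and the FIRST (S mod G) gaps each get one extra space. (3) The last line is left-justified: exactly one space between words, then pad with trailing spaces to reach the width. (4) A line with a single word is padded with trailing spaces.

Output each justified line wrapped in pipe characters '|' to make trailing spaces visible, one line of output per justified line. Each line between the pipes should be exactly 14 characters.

Line 1: ['network', 'garden'] (min_width=14, slack=0)
Line 2: ['bright', 'tree', 'an'] (min_width=14, slack=0)
Line 3: ['box', 'bread'] (min_width=9, slack=5)
Line 4: ['purple', 'cup', 'car'] (min_width=14, slack=0)
Line 5: ['open', 'I', 'is'] (min_width=9, slack=5)
Line 6: ['train', 'message'] (min_width=13, slack=1)

Answer: |network garden|
|bright tree an|
|box      bread|
|purple cup car|
|open    I   is|
|train message |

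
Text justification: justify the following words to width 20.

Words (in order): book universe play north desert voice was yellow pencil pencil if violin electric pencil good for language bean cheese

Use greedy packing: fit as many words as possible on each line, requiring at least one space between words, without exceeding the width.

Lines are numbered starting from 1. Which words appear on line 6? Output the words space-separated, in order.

Answer: for language bean

Derivation:
Line 1: ['book', 'universe', 'play'] (min_width=18, slack=2)
Line 2: ['north', 'desert', 'voice'] (min_width=18, slack=2)
Line 3: ['was', 'yellow', 'pencil'] (min_width=17, slack=3)
Line 4: ['pencil', 'if', 'violin'] (min_width=16, slack=4)
Line 5: ['electric', 'pencil', 'good'] (min_width=20, slack=0)
Line 6: ['for', 'language', 'bean'] (min_width=17, slack=3)
Line 7: ['cheese'] (min_width=6, slack=14)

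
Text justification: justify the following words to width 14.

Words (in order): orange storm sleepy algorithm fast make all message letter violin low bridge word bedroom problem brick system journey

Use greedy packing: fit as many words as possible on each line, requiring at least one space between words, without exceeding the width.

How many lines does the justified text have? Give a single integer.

Line 1: ['orange', 'storm'] (min_width=12, slack=2)
Line 2: ['sleepy'] (min_width=6, slack=8)
Line 3: ['algorithm', 'fast'] (min_width=14, slack=0)
Line 4: ['make', 'all'] (min_width=8, slack=6)
Line 5: ['message', 'letter'] (min_width=14, slack=0)
Line 6: ['violin', 'low'] (min_width=10, slack=4)
Line 7: ['bridge', 'word'] (min_width=11, slack=3)
Line 8: ['bedroom'] (min_width=7, slack=7)
Line 9: ['problem', 'brick'] (min_width=13, slack=1)
Line 10: ['system', 'journey'] (min_width=14, slack=0)
Total lines: 10

Answer: 10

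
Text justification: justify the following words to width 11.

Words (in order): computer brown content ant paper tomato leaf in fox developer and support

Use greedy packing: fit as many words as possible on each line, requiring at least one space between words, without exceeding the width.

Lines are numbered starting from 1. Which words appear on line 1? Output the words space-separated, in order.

Answer: computer

Derivation:
Line 1: ['computer'] (min_width=8, slack=3)
Line 2: ['brown'] (min_width=5, slack=6)
Line 3: ['content', 'ant'] (min_width=11, slack=0)
Line 4: ['paper'] (min_width=5, slack=6)
Line 5: ['tomato', 'leaf'] (min_width=11, slack=0)
Line 6: ['in', 'fox'] (min_width=6, slack=5)
Line 7: ['developer'] (min_width=9, slack=2)
Line 8: ['and', 'support'] (min_width=11, slack=0)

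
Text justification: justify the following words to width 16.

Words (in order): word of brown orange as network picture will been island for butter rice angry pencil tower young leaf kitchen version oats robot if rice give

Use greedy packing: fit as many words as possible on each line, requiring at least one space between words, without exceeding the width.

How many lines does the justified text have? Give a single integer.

Line 1: ['word', 'of', 'brown'] (min_width=13, slack=3)
Line 2: ['orange', 'as'] (min_width=9, slack=7)
Line 3: ['network', 'picture'] (min_width=15, slack=1)
Line 4: ['will', 'been', 'island'] (min_width=16, slack=0)
Line 5: ['for', 'butter', 'rice'] (min_width=15, slack=1)
Line 6: ['angry', 'pencil'] (min_width=12, slack=4)
Line 7: ['tower', 'young', 'leaf'] (min_width=16, slack=0)
Line 8: ['kitchen', 'version'] (min_width=15, slack=1)
Line 9: ['oats', 'robot', 'if'] (min_width=13, slack=3)
Line 10: ['rice', 'give'] (min_width=9, slack=7)
Total lines: 10

Answer: 10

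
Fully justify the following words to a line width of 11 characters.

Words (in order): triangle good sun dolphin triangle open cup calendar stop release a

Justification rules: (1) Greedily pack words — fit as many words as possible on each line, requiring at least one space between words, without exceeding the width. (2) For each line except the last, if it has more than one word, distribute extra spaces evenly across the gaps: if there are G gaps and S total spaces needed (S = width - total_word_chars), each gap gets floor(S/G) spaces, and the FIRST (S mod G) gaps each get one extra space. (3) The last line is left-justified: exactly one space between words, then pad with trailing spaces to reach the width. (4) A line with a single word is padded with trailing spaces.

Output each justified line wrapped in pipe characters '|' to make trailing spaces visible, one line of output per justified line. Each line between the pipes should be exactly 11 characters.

Line 1: ['triangle'] (min_width=8, slack=3)
Line 2: ['good', 'sun'] (min_width=8, slack=3)
Line 3: ['dolphin'] (min_width=7, slack=4)
Line 4: ['triangle'] (min_width=8, slack=3)
Line 5: ['open', 'cup'] (min_width=8, slack=3)
Line 6: ['calendar'] (min_width=8, slack=3)
Line 7: ['stop'] (min_width=4, slack=7)
Line 8: ['release', 'a'] (min_width=9, slack=2)

Answer: |triangle   |
|good    sun|
|dolphin    |
|triangle   |
|open    cup|
|calendar   |
|stop       |
|release a  |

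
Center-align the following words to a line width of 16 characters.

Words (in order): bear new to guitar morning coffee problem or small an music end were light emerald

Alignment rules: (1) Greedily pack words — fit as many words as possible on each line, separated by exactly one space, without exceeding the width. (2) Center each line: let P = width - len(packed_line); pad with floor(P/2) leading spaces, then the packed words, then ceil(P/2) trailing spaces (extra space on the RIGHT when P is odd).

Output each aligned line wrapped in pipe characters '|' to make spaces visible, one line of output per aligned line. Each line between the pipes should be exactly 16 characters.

Line 1: ['bear', 'new', 'to'] (min_width=11, slack=5)
Line 2: ['guitar', 'morning'] (min_width=14, slack=2)
Line 3: ['coffee', 'problem'] (min_width=14, slack=2)
Line 4: ['or', 'small', 'an'] (min_width=11, slack=5)
Line 5: ['music', 'end', 'were'] (min_width=14, slack=2)
Line 6: ['light', 'emerald'] (min_width=13, slack=3)

Answer: |  bear new to   |
| guitar morning |
| coffee problem |
|  or small an   |
| music end were |
| light emerald  |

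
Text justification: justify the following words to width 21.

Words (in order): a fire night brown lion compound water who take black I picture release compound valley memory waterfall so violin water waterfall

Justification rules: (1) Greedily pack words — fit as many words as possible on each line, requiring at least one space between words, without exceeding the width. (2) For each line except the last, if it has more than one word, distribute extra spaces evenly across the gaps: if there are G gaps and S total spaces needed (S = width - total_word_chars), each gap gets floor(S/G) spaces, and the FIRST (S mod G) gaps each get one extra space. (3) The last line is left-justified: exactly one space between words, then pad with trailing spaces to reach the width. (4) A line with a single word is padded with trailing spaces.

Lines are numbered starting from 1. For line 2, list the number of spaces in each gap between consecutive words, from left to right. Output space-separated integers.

Line 1: ['a', 'fire', 'night', 'brown'] (min_width=18, slack=3)
Line 2: ['lion', 'compound', 'water'] (min_width=19, slack=2)
Line 3: ['who', 'take', 'black', 'I'] (min_width=16, slack=5)
Line 4: ['picture', 'release'] (min_width=15, slack=6)
Line 5: ['compound', 'valley'] (min_width=15, slack=6)
Line 6: ['memory', 'waterfall', 'so'] (min_width=19, slack=2)
Line 7: ['violin', 'water'] (min_width=12, slack=9)
Line 8: ['waterfall'] (min_width=9, slack=12)

Answer: 2 2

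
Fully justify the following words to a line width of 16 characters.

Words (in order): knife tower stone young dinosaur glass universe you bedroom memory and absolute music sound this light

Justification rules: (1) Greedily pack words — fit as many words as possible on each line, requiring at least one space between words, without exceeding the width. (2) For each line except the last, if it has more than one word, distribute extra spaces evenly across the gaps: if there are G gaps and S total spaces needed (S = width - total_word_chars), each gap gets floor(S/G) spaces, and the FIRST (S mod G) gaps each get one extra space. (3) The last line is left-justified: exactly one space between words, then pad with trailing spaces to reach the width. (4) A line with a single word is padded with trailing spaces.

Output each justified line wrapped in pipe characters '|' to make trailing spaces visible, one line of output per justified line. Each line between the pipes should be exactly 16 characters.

Answer: |knife      tower|
|stone      young|
|dinosaur   glass|
|universe     you|
|bedroom   memory|
|and     absolute|
|music sound this|
|light           |

Derivation:
Line 1: ['knife', 'tower'] (min_width=11, slack=5)
Line 2: ['stone', 'young'] (min_width=11, slack=5)
Line 3: ['dinosaur', 'glass'] (min_width=14, slack=2)
Line 4: ['universe', 'you'] (min_width=12, slack=4)
Line 5: ['bedroom', 'memory'] (min_width=14, slack=2)
Line 6: ['and', 'absolute'] (min_width=12, slack=4)
Line 7: ['music', 'sound', 'this'] (min_width=16, slack=0)
Line 8: ['light'] (min_width=5, slack=11)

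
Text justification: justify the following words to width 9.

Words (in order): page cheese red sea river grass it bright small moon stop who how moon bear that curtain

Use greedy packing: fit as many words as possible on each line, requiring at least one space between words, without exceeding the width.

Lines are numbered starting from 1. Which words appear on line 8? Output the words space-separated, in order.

Line 1: ['page'] (min_width=4, slack=5)
Line 2: ['cheese'] (min_width=6, slack=3)
Line 3: ['red', 'sea'] (min_width=7, slack=2)
Line 4: ['river'] (min_width=5, slack=4)
Line 5: ['grass', 'it'] (min_width=8, slack=1)
Line 6: ['bright'] (min_width=6, slack=3)
Line 7: ['small'] (min_width=5, slack=4)
Line 8: ['moon', 'stop'] (min_width=9, slack=0)
Line 9: ['who', 'how'] (min_width=7, slack=2)
Line 10: ['moon', 'bear'] (min_width=9, slack=0)
Line 11: ['that'] (min_width=4, slack=5)
Line 12: ['curtain'] (min_width=7, slack=2)

Answer: moon stop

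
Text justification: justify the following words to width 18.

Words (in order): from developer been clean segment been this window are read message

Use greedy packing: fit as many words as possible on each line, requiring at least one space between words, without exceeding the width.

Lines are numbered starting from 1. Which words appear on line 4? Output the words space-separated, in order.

Line 1: ['from', 'developer'] (min_width=14, slack=4)
Line 2: ['been', 'clean', 'segment'] (min_width=18, slack=0)
Line 3: ['been', 'this', 'window'] (min_width=16, slack=2)
Line 4: ['are', 'read', 'message'] (min_width=16, slack=2)

Answer: are read message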